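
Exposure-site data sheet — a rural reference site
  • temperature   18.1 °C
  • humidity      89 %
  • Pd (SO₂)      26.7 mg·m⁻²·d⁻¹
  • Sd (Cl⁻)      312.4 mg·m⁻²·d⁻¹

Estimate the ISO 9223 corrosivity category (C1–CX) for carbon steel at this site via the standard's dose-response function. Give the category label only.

C5

carbon steel: temperature factor f = -0.054·(8.1) = -0.4374
  SO₂ term: 1.77·26.7^0.52·exp(0.02·89-0.4374) = 37.4
  Cl⁻ term: 0.102·312.4^0.62·exp(0.033·89+0.04·18.1) = 139.7
  r_corr = 37.4 + 139.7 = 177.1 μm/a
Category bounds: 80…200 μm/a bracket r_corr ⇒ C5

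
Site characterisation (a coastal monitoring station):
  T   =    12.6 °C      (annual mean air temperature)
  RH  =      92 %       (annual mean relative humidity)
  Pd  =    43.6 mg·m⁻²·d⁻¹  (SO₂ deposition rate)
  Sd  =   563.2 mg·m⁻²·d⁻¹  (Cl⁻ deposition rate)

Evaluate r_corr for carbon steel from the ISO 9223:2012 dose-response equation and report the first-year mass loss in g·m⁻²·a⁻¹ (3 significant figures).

carbon steel: f(T) = -0.054·(T−10) [T>10 °C] = -0.1404
  Pd branch = 1.77·Pd^0.52·e^(0.02·RH+f) = 68.97 μm/a
  Sd branch = 0.102·Sd^0.62·e^(0.033·RH+0.04·T) = 178.4 μm/a
  sum: 68.97 + 178.4 → r_corr = 247.4 μm/a
Convert to mass loss: 247.4 μm/a × 7.85 g/cm³ = 1942 g·m⁻²·a⁻¹

r_corr = 1.94e+03 g·m⁻²·a⁻¹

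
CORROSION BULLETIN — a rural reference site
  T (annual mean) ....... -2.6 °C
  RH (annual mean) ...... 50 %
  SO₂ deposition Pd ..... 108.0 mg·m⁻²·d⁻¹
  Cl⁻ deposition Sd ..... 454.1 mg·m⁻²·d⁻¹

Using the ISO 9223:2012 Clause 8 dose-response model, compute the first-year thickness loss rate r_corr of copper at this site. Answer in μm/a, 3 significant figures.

r_corr = 0.355 μm/a

copper: f(T) = +0.126·(T−10) [T≤10 °C] = -1.5876
  Pd branch = 0.0053·Pd^0.26·e^(0.059·RH+f) = 0.06993 μm/a
  Sd branch = 0.01025·Sd^0.27·e^(0.036·RH+0.049·T) = 0.2848 μm/a
  sum: 0.06993 + 0.2848 → r_corr = 0.3547 μm/a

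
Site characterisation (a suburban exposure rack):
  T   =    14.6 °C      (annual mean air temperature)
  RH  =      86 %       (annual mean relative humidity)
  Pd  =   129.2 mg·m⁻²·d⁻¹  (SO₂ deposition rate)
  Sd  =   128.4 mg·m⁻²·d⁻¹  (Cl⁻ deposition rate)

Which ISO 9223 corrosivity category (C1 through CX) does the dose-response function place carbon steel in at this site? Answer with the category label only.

carbon steel: f(T) = -0.054·(T−10) [T>10 °C] = -0.2484
  SO₂ term: 1.77·129.2^0.52·exp(0.02·86-0.2484) = 96.59
  Cl⁻ term: 0.102·128.4^0.62·exp(0.033·86+0.04·14.6) = 63.4
  r_corr = 96.59 + 63.4 = 160 μm/a
160 μm/a falls in (80, 200] for carbon steel → category C5

C5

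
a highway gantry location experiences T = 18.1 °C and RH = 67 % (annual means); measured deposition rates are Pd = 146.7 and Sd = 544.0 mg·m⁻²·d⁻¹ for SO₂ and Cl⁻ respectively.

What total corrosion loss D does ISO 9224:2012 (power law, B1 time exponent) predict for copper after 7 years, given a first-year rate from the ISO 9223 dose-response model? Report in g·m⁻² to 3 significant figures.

copper: T>10 °C ⇒ hinge -0.080·(18.1−10) = -0.6480
  sulphur-dioxide contribution → 0.5283 μm/a
  chloride contribution → 1.521 μm/a
  total first-year rate 2.049 μm/a
Long-term exponent b (ISO 9224 Table 2, B1) = 0.667
  D(7) = 2.049 × 7^0.667 = 2.049 × 3.662 = 7.503 μm
  Mass loss = 7.503 μm × 8.96 g/cm³ = 67.22 g·m⁻²

D(7) = 67.2 g·m⁻²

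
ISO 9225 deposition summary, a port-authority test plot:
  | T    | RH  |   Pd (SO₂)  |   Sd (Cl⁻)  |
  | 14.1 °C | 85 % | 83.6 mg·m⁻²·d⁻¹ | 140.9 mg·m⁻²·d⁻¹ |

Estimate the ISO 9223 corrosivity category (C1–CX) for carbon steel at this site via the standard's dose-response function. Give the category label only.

carbon steel: T>10 °C ⇒ hinge -0.054·(14.1−10) = -0.2214
  Pd branch = 1.77·Pd^0.52·e^(0.02·RH+f) = 77.57 μm/a
  Sd branch = 0.102·Sd^0.62·e^(0.033·RH+0.04·T) = 63.69 μm/a
  r_corr = 77.57 + 63.69 = 141.3 μm/a
ISO 9223 Table 2 (carbon steel): 80 < 141 ≤ 200 μm/a ⇒ C5

C5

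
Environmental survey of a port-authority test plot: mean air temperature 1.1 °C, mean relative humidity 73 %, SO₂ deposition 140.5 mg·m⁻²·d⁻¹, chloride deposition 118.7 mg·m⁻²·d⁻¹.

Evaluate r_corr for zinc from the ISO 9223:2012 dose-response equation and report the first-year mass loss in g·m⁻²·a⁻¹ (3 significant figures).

zinc: f(T) = +0.038·(T−10) [T≤10 °C] = -0.3382
  Pd branch = 0.0129·Pd^0.44·e^(0.046·RH+f) = 2.328 μm/a
  Cl⁻ term: 0.0175·118.7^0.57·exp(0.008·73+0.085·1.1) = 0.5245
  sum: 2.328 + 0.5245 → r_corr = 2.853 μm/a
Convert to mass loss: 2.853 μm/a × 7.14 g/cm³ = 20.37 g·m⁻²·a⁻¹

r_corr = 20.4 g·m⁻²·a⁻¹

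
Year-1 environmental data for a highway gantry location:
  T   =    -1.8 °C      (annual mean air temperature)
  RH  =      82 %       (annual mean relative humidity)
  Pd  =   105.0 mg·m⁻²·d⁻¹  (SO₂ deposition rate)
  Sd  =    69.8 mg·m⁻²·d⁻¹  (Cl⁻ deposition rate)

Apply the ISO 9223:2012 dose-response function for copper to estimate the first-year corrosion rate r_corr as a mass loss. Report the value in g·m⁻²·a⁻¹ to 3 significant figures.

r_corr = 9.61 g·m⁻²·a⁻¹

copper: T≤10 °C ⇒ hinge +0.126·(-1.8−10) = -1.4868
  SO₂ term: 0.0053·105.0^0.26·exp(0.059·82-1.4868) = 0.5072
  Cl⁻ term: 0.01025·69.8^0.27·exp(0.036·82+0.049·-1.8) = 0.5653
  sum: 0.5072 + 0.5653 → r_corr = 1.073 μm/a
Convert to mass loss: 1.073 μm/a × 8.96 g/cm³ = 9.61 g·m⁻²·a⁻¹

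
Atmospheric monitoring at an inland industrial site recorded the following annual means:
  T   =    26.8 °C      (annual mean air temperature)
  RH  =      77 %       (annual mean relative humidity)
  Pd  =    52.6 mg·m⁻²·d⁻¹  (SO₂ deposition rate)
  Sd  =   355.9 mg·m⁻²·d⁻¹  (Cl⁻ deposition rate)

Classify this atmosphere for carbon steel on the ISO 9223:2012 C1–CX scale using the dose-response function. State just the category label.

C5

carbon steel: T>10 °C ⇒ hinge -0.054·(26.8−10) = -0.9072
  SO₂ term: 1.77·52.6^0.52·exp(0.02·77-0.9072) = 26.16
  Sd branch = 0.102·Sd^0.62·e^(0.033·RH+0.04·T) = 144.4 μm/a
  sum: 26.16 + 144.4 → r_corr = 170.6 μm/a
Category bounds: 80…200 μm/a bracket r_corr ⇒ C5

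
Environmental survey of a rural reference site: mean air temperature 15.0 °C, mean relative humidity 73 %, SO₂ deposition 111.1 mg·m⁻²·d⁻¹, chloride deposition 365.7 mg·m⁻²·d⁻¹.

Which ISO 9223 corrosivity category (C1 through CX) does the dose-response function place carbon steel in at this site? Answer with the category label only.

C5

carbon steel: T>10 °C ⇒ hinge -0.054·(15.0−10) = -0.2700
  sulphur-dioxide contribution → 67.38 μm/a
  chloride contribution → 80.27 μm/a
  total first-year rate 147.6 μm/a
ISO 9223 Table 2 (carbon steel): 80 < 148 ≤ 200 μm/a ⇒ C5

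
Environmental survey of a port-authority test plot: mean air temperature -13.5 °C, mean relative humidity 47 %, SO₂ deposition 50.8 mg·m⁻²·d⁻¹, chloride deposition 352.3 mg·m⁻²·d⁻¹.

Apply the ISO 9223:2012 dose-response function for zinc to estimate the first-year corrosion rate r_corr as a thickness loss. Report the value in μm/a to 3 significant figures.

zinc: T≤10 °C ⇒ hinge +0.038·(-13.5−10) = -0.8930
  sulphur-dioxide contribution → 0.2584 μm/a
  chloride contribution → 0.2289 μm/a
  ⇒ r_corr(zinc) = 0.4873 μm/a

r_corr = 0.487 μm/a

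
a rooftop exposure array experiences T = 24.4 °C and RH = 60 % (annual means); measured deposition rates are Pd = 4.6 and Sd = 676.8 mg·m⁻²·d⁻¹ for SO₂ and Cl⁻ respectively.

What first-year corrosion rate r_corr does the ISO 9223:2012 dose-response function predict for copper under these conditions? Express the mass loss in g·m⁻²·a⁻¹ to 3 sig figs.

copper: f(T) = -0.080·(T−10) [T>10 °C] = -1.1520
  sulphur-dioxide contribution → 0.08584 μm/a
  chloride contribution → 1.707 μm/a
  ⇒ r_corr(copper) = 1.793 μm/a
Convert to mass loss: 1.793 μm/a × 8.96 g/cm³ = 16.07 g·m⁻²·a⁻¹

r_corr = 16.1 g·m⁻²·a⁻¹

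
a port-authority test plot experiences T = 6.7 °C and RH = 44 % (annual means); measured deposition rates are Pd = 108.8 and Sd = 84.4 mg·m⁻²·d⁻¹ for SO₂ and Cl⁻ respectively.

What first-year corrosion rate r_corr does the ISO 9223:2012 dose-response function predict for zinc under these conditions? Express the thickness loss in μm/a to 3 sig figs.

zinc: temperature factor f = +0.038·(-3.3) = -0.1254
  SO₂ term: 0.0129·108.8^0.44·exp(0.046·44-0.1254) = 0.678
  Sd branch = 0.0175·Sd^0.57·e^(0.008·RH+0.085·T) = 0.5511 μm/a
  r_corr = 0.678 + 0.5511 = 1.229 μm/a

r_corr = 1.23 μm/a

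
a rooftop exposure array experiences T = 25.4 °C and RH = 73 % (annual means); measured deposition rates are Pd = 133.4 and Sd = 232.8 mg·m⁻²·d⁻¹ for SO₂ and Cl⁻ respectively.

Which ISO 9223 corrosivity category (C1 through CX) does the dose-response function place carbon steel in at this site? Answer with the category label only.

C5

carbon steel: temperature factor f = -0.054·(15.4) = -0.8316
  Pd branch = 1.77·Pd^0.52·e^(0.02·RH+f) = 42.26 μm/a
  Cl⁻ term: 0.102·232.8^0.62·exp(0.033·73+0.04·25.4) = 91.96
  sum: 42.26 + 91.96 → r_corr = 134.2 μm/a
ISO 9223 Table 2 (carbon steel): 80 < 134 ≤ 200 μm/a ⇒ C5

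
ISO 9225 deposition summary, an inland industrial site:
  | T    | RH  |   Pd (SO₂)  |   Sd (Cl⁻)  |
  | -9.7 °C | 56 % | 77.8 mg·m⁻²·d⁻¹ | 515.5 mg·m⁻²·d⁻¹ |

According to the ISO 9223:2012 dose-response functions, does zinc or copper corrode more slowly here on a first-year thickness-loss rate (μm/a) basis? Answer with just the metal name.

zinc: temperature factor f = +0.038·(-19.7) = -0.7486
  Pd branch = 0.0129·Pd^0.44·e^(0.046·RH+f) = 0.5448 μm/a
  Sd branch = 0.0175·Sd^0.57·e^(0.008·RH+0.085·T) = 0.4222 μm/a
  r_corr = 0.5448 + 0.4222 = 0.967 μm/a
copper: f(T) = +0.126·(T−10) [T≤10 °C] = -2.4822
  Pd branch = 0.0053·Pd^0.26·e^(0.059·RH+f) = 0.0374 μm/a
  Cl⁻ term: 0.01025·515.5^0.27·exp(0.036·56+0.049·-9.7) = 0.2583
  r_corr = 0.0374 + 0.2583 = 0.2957 μm/a
Ordering by μm/a: zinc (0.967) > copper (0.296)

copper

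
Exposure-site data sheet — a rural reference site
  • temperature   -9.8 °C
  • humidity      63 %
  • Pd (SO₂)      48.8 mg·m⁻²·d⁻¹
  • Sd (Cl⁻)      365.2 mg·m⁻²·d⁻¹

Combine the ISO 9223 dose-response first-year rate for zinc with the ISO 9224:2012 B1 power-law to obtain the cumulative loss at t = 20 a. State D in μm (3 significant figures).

zinc: T≤10 °C ⇒ hinge +0.038·(-9.8−10) = -0.7524
  SO₂ term: 0.0129·48.8^0.44·exp(0.046·63-0.7524) = 0.61
  Cl⁻ term: 0.0175·365.2^0.57·exp(0.008·63+0.085·-9.8) = 0.3637
  r_corr = 0.61 + 0.3637 = 0.9737 μm/a
ISO 9224: D(t) = r_corr · t^b with b = 0.813 (zinc, B1)
  D(20) = 0.9737 × 20^0.813 = 0.9737 × 11.42 = 11.12 μm

D(20) = 11.1 μm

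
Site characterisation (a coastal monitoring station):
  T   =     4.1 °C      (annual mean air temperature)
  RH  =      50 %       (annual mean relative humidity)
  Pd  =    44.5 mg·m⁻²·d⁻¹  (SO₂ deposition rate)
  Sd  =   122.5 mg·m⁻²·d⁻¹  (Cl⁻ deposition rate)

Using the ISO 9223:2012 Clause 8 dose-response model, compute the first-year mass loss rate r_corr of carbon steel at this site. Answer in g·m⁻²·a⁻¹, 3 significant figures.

carbon steel: temperature factor f = +0.150·(-5.9) = -0.8850
  sulphur-dioxide contribution → 14.29 μm/a
  chloride contribution → 12.33 μm/a
  ⇒ r_corr(carbon steel) = 26.62 μm/a
Convert to mass loss: 26.62 μm/a × 7.85 g/cm³ = 209 g·m⁻²·a⁻¹

r_corr = 209 g·m⁻²·a⁻¹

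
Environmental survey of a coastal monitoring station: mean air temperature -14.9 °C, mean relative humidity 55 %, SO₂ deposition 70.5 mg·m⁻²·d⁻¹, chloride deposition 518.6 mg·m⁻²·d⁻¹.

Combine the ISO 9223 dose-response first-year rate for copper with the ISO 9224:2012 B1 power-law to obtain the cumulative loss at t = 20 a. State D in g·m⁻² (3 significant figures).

copper: T≤10 °C ⇒ hinge +0.126·(-14.9−10) = -3.1374
  SO₂ term: 0.0053·70.5^0.26·exp(0.059·55-3.1374) = 0.01785
  Cl⁻ term: 0.01025·518.6^0.27·exp(0.036·55+0.049·-14.9) = 0.1934
  r_corr = 0.01785 + 0.1934 = 0.2113 μm/a
Power-law: D(20) = r_corr · 20^0.667
  D(20) = 0.2113 × 20^0.667 = 0.2113 × 7.375 = 1.558 μm
  Mass loss = 1.558 μm × 8.96 g/cm³ = 13.96 g·m⁻²

D(20) = 14.0 g·m⁻²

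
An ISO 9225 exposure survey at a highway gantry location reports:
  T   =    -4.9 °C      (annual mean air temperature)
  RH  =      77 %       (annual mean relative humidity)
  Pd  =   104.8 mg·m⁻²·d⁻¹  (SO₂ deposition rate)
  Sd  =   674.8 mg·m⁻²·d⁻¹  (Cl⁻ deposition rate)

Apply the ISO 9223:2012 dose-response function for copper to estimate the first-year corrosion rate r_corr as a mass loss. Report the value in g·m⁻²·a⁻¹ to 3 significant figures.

r_corr = 8.99 g·m⁻²·a⁻¹

copper: f(T) = +0.126·(T−10) [T≤10 °C] = -1.8774
  SO₂ term: 0.0053·104.8^0.26·exp(0.059·77-1.8774) = 0.2554
  Cl⁻ term: 0.01025·674.8^0.27·exp(0.036·77+0.049·-4.9) = 0.7485
  sum: 0.2554 + 0.7485 → r_corr = 1.004 μm/a
Convert to mass loss: 1.004 μm/a × 8.96 g/cm³ = 8.995 g·m⁻²·a⁻¹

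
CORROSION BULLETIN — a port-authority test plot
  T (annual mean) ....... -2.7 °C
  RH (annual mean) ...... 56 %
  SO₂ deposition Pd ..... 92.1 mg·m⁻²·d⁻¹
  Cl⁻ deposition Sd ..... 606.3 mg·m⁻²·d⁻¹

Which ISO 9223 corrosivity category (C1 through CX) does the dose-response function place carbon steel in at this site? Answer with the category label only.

carbon steel: f(T) = +0.150·(T−10) [T≤10 °C] = -1.9050
  SO₂ term: 1.77·92.1^0.52·exp(0.02·56-1.9050) = 8.481
  Sd branch = 0.102·Sd^0.62·e^(0.033·RH+0.04·T) = 30.87 μm/a
  sum: 8.481 + 30.87 → r_corr = 39.35 μm/a
Category bounds: 25…50 μm/a bracket r_corr ⇒ C3

C3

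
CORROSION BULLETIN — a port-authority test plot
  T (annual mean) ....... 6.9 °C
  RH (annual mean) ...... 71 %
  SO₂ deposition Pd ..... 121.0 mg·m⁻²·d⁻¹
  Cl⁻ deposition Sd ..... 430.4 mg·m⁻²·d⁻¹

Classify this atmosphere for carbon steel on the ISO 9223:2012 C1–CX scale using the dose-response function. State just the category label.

carbon steel: f(T) = +0.150·(T−10) [T≤10 °C] = -0.4650
  Pd branch = 1.77·Pd^0.52·e^(0.02·RH+f) = 55.69 μm/a
  Cl⁻ term: 0.102·430.4^0.62·exp(0.033·71+0.04·6.9) = 60.12
  r_corr = 55.69 + 60.12 = 115.8 μm/a
116 μm/a falls in (80, 200] for carbon steel → category C5

C5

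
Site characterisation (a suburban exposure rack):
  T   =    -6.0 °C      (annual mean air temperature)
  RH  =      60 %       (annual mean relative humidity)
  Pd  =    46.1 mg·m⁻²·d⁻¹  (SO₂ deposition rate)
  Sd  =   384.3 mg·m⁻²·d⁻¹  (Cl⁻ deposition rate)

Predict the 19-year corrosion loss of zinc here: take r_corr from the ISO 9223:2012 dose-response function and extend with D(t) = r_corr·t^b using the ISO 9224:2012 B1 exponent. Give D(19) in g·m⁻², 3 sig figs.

D(19) = 86.3 g·m⁻²

zinc: f(T) = +0.038·(T−10) [T≤10 °C] = -0.6080
  Pd branch = 0.0129·Pd^0.44·e^(0.046·RH+f) = 0.5987 μm/a
  Sd branch = 0.0175·Sd^0.57·e^(0.008·RH+0.085·T) = 0.505 μm/a
  sum: 0.5987 + 0.505 → r_corr = 1.104 μm/a
ISO 9224: D(t) = r_corr · t^b with b = 0.813 (zinc, B1)
  D(19) = 1.104 × 19^0.813 = 1.104 × 10.96 = 12.09 μm
  Mass loss = 12.09 μm × 7.14 g/cm³ = 86.33 g·m⁻²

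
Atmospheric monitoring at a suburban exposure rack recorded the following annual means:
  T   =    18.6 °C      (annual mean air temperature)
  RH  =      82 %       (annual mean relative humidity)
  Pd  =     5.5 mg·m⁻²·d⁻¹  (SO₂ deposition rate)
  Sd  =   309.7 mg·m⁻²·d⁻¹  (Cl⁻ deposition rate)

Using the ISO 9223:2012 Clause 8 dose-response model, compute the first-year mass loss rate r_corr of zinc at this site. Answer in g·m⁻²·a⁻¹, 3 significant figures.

r_corr = 35.4 g·m⁻²·a⁻¹

zinc: T>10 °C ⇒ hinge -0.071·(18.6−10) = -0.6106
  SO₂ term: 0.0129·5.5^0.44·exp(0.046·82-0.6106) = 0.6447
  Cl⁻ term: 0.0175·309.7^0.57·exp(0.008·82+0.085·18.6) = 4.309
  sum: 0.6447 + 4.309 → r_corr = 4.954 μm/a
Convert to mass loss: 4.954 μm/a × 7.14 g/cm³ = 35.37 g·m⁻²·a⁻¹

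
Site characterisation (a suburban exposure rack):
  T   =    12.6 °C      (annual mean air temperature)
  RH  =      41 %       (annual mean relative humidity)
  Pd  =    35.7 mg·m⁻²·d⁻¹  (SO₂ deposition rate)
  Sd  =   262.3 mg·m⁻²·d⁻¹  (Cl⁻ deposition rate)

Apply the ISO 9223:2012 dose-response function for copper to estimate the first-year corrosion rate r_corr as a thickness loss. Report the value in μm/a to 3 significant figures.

r_corr = 0.497 μm/a

copper: f(T) = -0.080·(T−10) [T>10 °C] = -0.2080
  sulphur-dioxide contribution → 0.1225 μm/a
  chloride contribution → 0.3741 μm/a
  ⇒ r_corr(copper) = 0.4966 μm/a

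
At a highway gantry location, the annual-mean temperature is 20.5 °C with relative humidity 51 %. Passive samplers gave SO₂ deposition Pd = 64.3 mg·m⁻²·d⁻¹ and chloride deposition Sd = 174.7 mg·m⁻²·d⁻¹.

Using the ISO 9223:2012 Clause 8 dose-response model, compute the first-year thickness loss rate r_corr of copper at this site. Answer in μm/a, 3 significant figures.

copper: T>10 °C ⇒ hinge -0.080·(20.5−10) = -0.8400
  sulphur-dioxide contribution → 0.1369 μm/a
  chloride contribution → 0.7075 μm/a
  ⇒ r_corr(copper) = 0.8444 μm/a

r_corr = 0.844 μm/a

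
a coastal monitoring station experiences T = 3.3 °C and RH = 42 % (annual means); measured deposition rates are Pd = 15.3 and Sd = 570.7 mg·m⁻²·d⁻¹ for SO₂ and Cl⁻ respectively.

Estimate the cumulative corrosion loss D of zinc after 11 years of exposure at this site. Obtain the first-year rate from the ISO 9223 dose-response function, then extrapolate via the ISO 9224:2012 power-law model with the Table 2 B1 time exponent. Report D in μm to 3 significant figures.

zinc: T≤10 °C ⇒ hinge +0.038·(3.3−10) = -0.2546
  Pd branch = 0.0129·Pd^0.44·e^(0.046·RH+f) = 0.2293 μm/a
  Cl⁻ term: 0.0175·570.7^0.57·exp(0.008·42+0.085·3.3) = 1.208
  sum: 0.2293 + 1.208 → r_corr = 1.437 μm/a
ISO 9224: D(t) = r_corr · t^b with b = 0.813 (zinc, B1)
  D(11) = 1.437 × 11^0.813 = 1.437 × 7.025 = 10.09 μm

D(11) = 10.1 μm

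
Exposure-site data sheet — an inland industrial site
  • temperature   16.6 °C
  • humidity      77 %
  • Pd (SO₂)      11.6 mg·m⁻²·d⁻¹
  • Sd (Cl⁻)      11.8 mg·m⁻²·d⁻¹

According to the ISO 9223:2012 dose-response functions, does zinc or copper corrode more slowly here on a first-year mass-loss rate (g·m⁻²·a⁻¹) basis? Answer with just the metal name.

zinc: f(T) = -0.071·(T−10) [T>10 °C] = -0.4686
  Pd branch = 0.0129·Pd^0.44·e^(0.046·RH+f) = 0.8198 μm/a
  Sd branch = 0.0175·Sd^0.57·e^(0.008·RH+0.085·T) = 0.5424 μm/a
  sum: 0.8198 + 0.5424 → r_corr = 1.362 μm/a
  mass loss = 1.362 μm/a × 7.14 g/cm³ = 9.726 g·m⁻²·a⁻¹
copper: f(T) = -0.080·(T−10) [T>10 °C] = -0.5280
  Pd branch = 0.0053·Pd^0.26·e^(0.059·RH+f) = 0.5556 μm/a
  Sd branch = 0.01025·Sd^0.27·e^(0.036·RH+0.049·T) = 0.7199 μm/a
  sum: 0.5556 + 0.7199 → r_corr = 1.275 μm/a
  mass loss = 1.275 μm/a × 8.96 g/cm³ = 11.43 g·m⁻²·a⁻¹
Ordering by g·m⁻²·a⁻¹: copper (11.4) > zinc (9.73)

zinc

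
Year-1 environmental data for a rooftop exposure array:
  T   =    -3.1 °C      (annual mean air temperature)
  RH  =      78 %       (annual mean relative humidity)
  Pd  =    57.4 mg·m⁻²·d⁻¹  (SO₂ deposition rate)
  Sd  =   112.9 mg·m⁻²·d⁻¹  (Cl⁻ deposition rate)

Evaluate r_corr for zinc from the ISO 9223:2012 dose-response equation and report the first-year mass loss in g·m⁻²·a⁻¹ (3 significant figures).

r_corr = 14.7 g·m⁻²·a⁻¹

zinc: T≤10 °C ⇒ hinge +0.038·(-3.1−10) = -0.4978
  Pd branch = 0.0129·Pd^0.44·e^(0.046·RH+f) = 1.685 μm/a
  Sd branch = 0.0175·Sd^0.57·e^(0.008·RH+0.085·T) = 0.3712 μm/a
  sum: 1.685 + 0.3712 → r_corr = 2.056 μm/a
Convert to mass loss: 2.056 μm/a × 7.14 g/cm³ = 14.68 g·m⁻²·a⁻¹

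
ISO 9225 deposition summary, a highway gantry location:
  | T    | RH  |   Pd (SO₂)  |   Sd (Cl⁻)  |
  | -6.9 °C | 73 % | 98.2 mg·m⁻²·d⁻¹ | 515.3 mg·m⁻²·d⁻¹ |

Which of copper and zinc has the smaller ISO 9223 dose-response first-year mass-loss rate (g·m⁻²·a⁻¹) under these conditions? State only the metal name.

copper

copper: T≤10 °C ⇒ hinge +0.126·(-6.9−10) = -2.1294
  SO₂ term: 0.0053·98.2^0.26·exp(0.059·73-2.1294) = 0.1542
  Sd branch = 0.01025·Sd^0.27·e^(0.036·RH+0.049·T) = 0.5464 μm/a
  r_corr = 0.1542 + 0.5464 = 0.7005 μm/a
  mass loss = 0.7005 μm/a × 8.96 g/cm³ = 6.276 g·m⁻²·a⁻¹
zinc: temperature factor f = +0.038·(-16.9) = -0.6422
  Pd branch = 0.0129·Pd^0.44·e^(0.046·RH+f) = 1.467 μm/a
  Sd branch = 0.0175·Sd^0.57·e^(0.008·RH+0.085·T) = 0.6135 μm/a
  r_corr = 1.467 + 0.6135 = 2.081 μm/a
  mass loss = 2.081 μm/a × 7.14 g/cm³ = 14.86 g·m⁻²·a⁻¹
Ordering by g·m⁻²·a⁻¹: zinc (14.9) > copper (6.28)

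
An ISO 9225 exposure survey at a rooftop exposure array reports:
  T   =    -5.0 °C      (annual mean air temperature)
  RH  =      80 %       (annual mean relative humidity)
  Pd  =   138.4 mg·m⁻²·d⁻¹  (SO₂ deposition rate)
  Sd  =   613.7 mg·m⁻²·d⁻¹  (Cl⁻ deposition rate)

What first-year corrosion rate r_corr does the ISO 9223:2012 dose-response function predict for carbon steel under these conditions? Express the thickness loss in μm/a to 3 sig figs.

carbon steel: T≤10 °C ⇒ hinge +0.150·(-5.0−10) = -2.2500
  sulphur-dioxide contribution → 12 μm/a
  chloride contribution → 62.63 μm/a
  total first-year rate 74.63 μm/a

r_corr = 74.6 μm/a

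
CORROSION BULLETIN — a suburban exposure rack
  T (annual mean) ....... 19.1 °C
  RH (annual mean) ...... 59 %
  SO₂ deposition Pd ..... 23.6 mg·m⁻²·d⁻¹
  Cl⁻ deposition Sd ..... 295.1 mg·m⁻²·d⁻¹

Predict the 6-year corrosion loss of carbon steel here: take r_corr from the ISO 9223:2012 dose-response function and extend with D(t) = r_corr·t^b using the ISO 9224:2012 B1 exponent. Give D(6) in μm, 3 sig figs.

D(6) = 180 μm

carbon steel: T>10 °C ⇒ hinge -0.054·(19.1−10) = -0.4914
  Pd branch = 1.77·Pd^0.52·e^(0.02·RH+f) = 18.24 μm/a
  Sd branch = 0.102·Sd^0.62·e^(0.033·RH+0.04·T) = 52.16 μm/a
  sum: 18.24 + 52.16 → r_corr = 70.4 μm/a
ISO 9224: D(t) = r_corr · t^b with b = 0.523 (carbon steel, B1)
  D(6) = 70.4 × 6^0.523 = 70.4 × 2.553 = 179.7 μm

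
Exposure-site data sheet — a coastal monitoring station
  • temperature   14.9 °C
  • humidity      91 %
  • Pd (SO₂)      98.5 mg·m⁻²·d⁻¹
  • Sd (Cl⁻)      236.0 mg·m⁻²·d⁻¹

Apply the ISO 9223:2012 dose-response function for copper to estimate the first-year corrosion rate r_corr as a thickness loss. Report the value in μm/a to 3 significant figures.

r_corr = 5.00 μm/a

copper: T>10 °C ⇒ hinge -0.080·(14.9−10) = -0.3920
  sulphur-dioxide contribution → 2.535 μm/a
  chloride contribution → 2.462 μm/a
  total first-year rate 4.997 μm/a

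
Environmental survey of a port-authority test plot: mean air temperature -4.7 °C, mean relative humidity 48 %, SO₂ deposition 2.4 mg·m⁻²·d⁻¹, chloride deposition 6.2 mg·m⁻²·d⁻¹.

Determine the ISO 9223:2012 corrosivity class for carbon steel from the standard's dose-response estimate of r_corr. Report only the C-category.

C2

carbon steel: temperature factor f = +0.150·(-14.7) = -2.2050
  SO₂ term: 1.77·2.4^0.52·exp(0.02·48-2.2050) = 0.8035
  Sd branch = 0.102·Sd^0.62·e^(0.033·RH+0.04·T) = 1.277 μm/a
  r_corr = 0.8035 + 1.277 = 2.08 μm/a
2.08 μm/a falls in (1.3, 25] for carbon steel → category C2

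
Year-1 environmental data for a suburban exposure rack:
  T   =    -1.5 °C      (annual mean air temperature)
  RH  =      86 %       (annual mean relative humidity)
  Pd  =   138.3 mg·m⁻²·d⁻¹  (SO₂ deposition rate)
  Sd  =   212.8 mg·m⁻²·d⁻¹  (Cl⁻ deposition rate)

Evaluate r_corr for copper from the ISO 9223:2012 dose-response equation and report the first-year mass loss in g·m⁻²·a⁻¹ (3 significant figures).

r_corr = 14.4 g·m⁻²·a⁻¹

copper: temperature factor f = +0.126·(-11.5) = -1.4490
  Pd branch = 0.0053·Pd^0.26·e^(0.059·RH+f) = 0.7165 μm/a
  Sd branch = 0.01025·Sd^0.27·e^(0.036·RH+0.049·T) = 0.8952 μm/a
  sum: 0.7165 + 0.8952 → r_corr = 1.612 μm/a
Convert to mass loss: 1.612 μm/a × 8.96 g/cm³ = 14.44 g·m⁻²·a⁻¹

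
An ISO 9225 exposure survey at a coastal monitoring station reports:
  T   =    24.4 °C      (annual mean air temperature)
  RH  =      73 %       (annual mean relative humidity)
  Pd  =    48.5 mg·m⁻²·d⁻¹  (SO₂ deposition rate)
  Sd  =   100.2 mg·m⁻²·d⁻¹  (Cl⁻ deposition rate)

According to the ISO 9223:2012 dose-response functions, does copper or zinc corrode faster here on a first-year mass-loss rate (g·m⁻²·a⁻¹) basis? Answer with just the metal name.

zinc

copper: temperature factor f = -0.080·(14.4) = -1.1520
  Pd branch = 0.0053·Pd^0.26·e^(0.059·RH+f) = 0.341 μm/a
  Cl⁻ term: 0.01025·100.2^0.27·exp(0.036·73+0.049·24.4) = 1.628
  sum: 0.341 + 1.628 → r_corr = 1.969 μm/a
  mass loss = 1.969 μm/a × 8.96 g/cm³ = 17.64 g·m⁻²·a⁻¹
zinc: T>10 °C ⇒ hinge -0.071·(24.4−10) = -1.0224
  SO₂ term: 0.0129·48.5^0.44·exp(0.046·73-1.0224) = 0.7356
  Sd branch = 0.0175·Sd^0.57·e^(0.008·RH+0.085·T) = 3.451 μm/a
  sum: 0.7356 + 3.451 → r_corr = 4.186 μm/a
  mass loss = 4.186 μm/a × 7.14 g/cm³ = 29.89 g·m⁻²·a⁻¹
Ordering by g·m⁻²·a⁻¹: zinc (29.9) > copper (17.6)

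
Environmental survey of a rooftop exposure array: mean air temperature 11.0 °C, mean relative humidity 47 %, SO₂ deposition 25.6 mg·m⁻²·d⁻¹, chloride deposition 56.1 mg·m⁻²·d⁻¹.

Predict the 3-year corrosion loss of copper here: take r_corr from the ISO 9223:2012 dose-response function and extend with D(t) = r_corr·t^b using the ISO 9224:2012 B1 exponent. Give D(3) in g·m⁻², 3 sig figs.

copper: T>10 °C ⇒ hinge -0.080·(11.0−10) = -0.0800
  SO₂ term: 0.0053·25.6^0.26·exp(0.059·47-0.0800) = 0.182
  Sd branch = 0.01025·Sd^0.27·e^(0.036·RH+0.049·T) = 0.283 μm/a
  sum: 0.182 + 0.283 → r_corr = 0.465 μm/a
ISO 9224: D(t) = r_corr · t^b with b = 0.667 (copper, B1)
  D(3) = 0.465 × 3^0.667 = 0.465 × 2.081 = 0.9676 μm
  Mass loss = 0.9676 μm × 8.96 g/cm³ = 8.67 g·m⁻²

D(3) = 8.67 g·m⁻²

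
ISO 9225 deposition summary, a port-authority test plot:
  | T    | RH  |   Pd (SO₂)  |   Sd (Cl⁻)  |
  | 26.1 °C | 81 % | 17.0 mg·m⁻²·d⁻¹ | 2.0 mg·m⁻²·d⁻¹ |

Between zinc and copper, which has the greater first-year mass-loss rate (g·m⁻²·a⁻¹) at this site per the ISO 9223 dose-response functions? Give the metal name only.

copper

zinc: T>10 °C ⇒ hinge -0.071·(26.1−10) = -1.1431
  SO₂ term: 0.0129·17.0^0.44·exp(0.046·81-1.1431) = 0.5939
  Sd branch = 0.0175·Sd^0.57·e^(0.008·RH+0.085·T) = 0.4566 μm/a
  r_corr = 0.5939 + 0.4566 = 1.051 μm/a
  mass loss = 1.051 μm/a × 7.14 g/cm³ = 7.501 g·m⁻²·a⁻¹
copper: f(T) = -0.080·(T−10) [T>10 °C] = -1.2880
  Pd branch = 0.0053·Pd^0.26·e^(0.059·RH+f) = 0.3633 μm/a
  Cl⁻ term: 0.01025·2.0^0.27·exp(0.036·81+0.049·26.1) = 0.82
  sum: 0.3633 + 0.82 → r_corr = 1.183 μm/a
  mass loss = 1.183 μm/a × 8.96 g/cm³ = 10.6 g·m⁻²·a⁻¹
Ordering by g·m⁻²·a⁻¹: copper (10.6) > zinc (7.5)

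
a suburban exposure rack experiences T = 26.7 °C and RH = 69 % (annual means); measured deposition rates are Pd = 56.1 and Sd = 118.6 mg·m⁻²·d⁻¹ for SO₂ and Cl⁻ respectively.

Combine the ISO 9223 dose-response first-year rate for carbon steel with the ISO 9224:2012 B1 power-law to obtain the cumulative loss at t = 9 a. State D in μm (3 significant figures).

carbon steel: T>10 °C ⇒ hinge -0.054·(26.7−10) = -0.9018
  sulphur-dioxide contribution → 23.18 μm/a
  chloride contribution → 55.88 μm/a
  ⇒ r_corr(carbon steel) = 79.06 μm/a
Long-term exponent b (ISO 9224 Table 2, B1) = 0.523
  D(9) = 79.06 × 9^0.523 = 79.06 × 3.156 = 249.5 μm

D(9) = 249 μm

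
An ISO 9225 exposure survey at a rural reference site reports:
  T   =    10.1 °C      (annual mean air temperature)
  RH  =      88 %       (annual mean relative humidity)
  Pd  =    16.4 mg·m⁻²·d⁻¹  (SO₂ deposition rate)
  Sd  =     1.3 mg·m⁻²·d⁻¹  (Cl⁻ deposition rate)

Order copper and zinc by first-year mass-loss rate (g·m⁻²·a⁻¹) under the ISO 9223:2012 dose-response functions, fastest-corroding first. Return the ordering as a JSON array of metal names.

copper: T>10 °C ⇒ hinge -0.080·(10.1−10) = -0.0080
  SO₂ term: 0.0053·16.4^0.26·exp(0.059·88-0.0080) = 1.957
  Cl⁻ term: 0.01025·1.3^0.27·exp(0.036·88+0.049·10.1) = 0.4288
  sum: 1.957 + 0.4288 → r_corr = 2.385 μm/a
  mass loss = 2.385 μm/a × 8.96 g/cm³ = 21.37 g·m⁻²·a⁻¹
zinc: f(T) = -0.071·(T−10) [T>10 °C] = -0.0071
  Pd branch = 0.0129·Pd^0.44·e^(0.046·RH+f) = 2.512 μm/a
  Sd branch = 0.0175·Sd^0.57·e^(0.008·RH+0.085·T) = 0.09696 μm/a
  sum: 2.512 + 0.09696 → r_corr = 2.609 μm/a
  mass loss = 2.609 μm/a × 7.14 g/cm³ = 18.63 g·m⁻²·a⁻¹
Ordering by g·m⁻²·a⁻¹: copper (21.4) > zinc (18.6)

["copper", "zinc"]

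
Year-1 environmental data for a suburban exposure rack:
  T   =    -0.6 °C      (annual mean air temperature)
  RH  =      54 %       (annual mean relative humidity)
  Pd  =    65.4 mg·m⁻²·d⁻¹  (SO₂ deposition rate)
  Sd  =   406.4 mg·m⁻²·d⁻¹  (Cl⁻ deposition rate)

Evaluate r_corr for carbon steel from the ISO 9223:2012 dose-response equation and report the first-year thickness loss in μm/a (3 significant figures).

r_corr = 33.9 μm/a

carbon steel: T≤10 °C ⇒ hinge +0.150·(-0.6−10) = -1.5900
  sulphur-dioxide contribution → 9.345 μm/a
  chloride contribution → 24.53 μm/a
  ⇒ r_corr(carbon steel) = 33.87 μm/a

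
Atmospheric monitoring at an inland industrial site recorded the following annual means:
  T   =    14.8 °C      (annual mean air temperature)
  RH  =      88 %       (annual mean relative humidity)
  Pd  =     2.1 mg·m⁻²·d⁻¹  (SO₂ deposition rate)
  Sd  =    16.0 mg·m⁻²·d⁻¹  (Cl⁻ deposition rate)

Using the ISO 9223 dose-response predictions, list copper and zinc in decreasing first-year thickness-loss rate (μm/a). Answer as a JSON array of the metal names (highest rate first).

["copper", "zinc"]

copper: f(T) = -0.080·(T−10) [T>10 °C] = -0.3840
  sulphur-dioxide contribution → 0.7873 μm/a
  chloride contribution → 1.063 μm/a
  ⇒ r_corr(copper) = 1.851 μm/a
zinc: temperature factor f = -0.071·(4.8) = -0.3408
  sulphur-dioxide contribution → 0.7284 μm/a
  chloride contribution → 0.6046 μm/a
  ⇒ r_corr(zinc) = 1.333 μm/a
Ordering by μm/a: copper (1.85) > zinc (1.33)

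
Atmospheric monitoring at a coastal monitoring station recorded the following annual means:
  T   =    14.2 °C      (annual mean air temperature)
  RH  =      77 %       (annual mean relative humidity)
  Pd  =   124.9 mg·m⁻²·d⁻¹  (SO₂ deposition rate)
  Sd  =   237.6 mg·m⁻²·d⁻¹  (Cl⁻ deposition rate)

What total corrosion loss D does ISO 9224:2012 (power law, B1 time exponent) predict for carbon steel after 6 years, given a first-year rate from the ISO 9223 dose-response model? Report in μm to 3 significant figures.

D(6) = 380 μm

carbon steel: temperature factor f = -0.054·(4.2) = -0.2268
  sulphur-dioxide contribution → 81 μm/a
  chloride contribution → 67.9 μm/a
  ⇒ r_corr(carbon steel) = 148.9 μm/a
ISO 9224: D(t) = r_corr · t^b with b = 0.523 (carbon steel, B1)
  D(6) = 148.9 × 6^0.523 = 148.9 × 2.553 = 380.1 μm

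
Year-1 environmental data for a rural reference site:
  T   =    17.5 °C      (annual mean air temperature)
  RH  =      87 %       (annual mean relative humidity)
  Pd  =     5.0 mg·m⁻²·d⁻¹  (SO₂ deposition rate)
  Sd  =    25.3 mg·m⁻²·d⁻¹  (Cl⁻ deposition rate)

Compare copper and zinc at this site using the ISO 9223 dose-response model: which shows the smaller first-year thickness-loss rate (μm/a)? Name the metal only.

copper: f(T) = -0.080·(T−10) [T>10 °C] = -0.6000
  Pd branch = 0.0053·Pd^0.26·e^(0.059·RH+f) = 0.7493 μm/a
  Sd branch = 0.01025·Sd^0.27·e^(0.036·RH+0.049·T) = 1.325 μm/a
  sum: 0.7493 + 1.325 → r_corr = 2.074 μm/a
zinc: f(T) = -0.071·(T−10) [T>10 °C] = -0.5325
  SO₂ term: 0.0129·5.0^0.44·exp(0.046·87-0.5325) = 0.8412
  Sd branch = 0.0175·Sd^0.57·e^(0.008·RH+0.085·T) = 0.9797 μm/a
  r_corr = 0.8412 + 0.9797 = 1.821 μm/a
Ordering by μm/a: copper (2.07) > zinc (1.82)

zinc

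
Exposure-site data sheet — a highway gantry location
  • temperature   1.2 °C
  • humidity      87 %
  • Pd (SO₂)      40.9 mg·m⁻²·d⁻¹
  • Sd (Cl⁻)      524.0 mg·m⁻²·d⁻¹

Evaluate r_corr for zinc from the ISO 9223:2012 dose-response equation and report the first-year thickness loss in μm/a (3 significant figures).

zinc: f(T) = +0.038·(T−10) [T≤10 °C] = -0.3344
  sulphur-dioxide contribution → 2.586 μm/a
  chloride contribution → 1.379 μm/a
  total first-year rate 3.965 μm/a

r_corr = 3.96 μm/a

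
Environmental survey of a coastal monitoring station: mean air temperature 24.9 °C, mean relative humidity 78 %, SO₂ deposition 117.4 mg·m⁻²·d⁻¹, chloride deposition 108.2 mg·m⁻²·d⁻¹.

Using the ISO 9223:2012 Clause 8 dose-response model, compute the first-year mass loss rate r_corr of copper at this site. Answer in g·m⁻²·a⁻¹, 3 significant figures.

r_corr = 23.2 g·m⁻²·a⁻¹

copper: f(T) = -0.080·(T−10) [T>10 °C] = -1.1920
  sulphur-dioxide contribution → 0.5538 μm/a
  chloride contribution → 2.039 μm/a
  total first-year rate 2.592 μm/a
Convert to mass loss: 2.592 μm/a × 8.96 g/cm³ = 23.23 g·m⁻²·a⁻¹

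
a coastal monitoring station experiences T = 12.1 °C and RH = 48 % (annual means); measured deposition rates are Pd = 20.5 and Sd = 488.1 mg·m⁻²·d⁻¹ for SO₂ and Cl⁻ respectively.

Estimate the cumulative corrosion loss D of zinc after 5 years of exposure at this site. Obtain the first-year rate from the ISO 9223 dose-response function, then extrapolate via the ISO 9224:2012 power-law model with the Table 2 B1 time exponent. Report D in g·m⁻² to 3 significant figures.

D(5) = 74.8 g·m⁻²

zinc: T>10 °C ⇒ hinge -0.071·(12.1−10) = -0.1491
  SO₂ term: 0.0129·20.5^0.44·exp(0.046·48-0.1491) = 0.3819
  Sd branch = 0.0175·Sd^0.57·e^(0.008·RH+0.085·T) = 2.449 μm/a
  sum: 0.3819 + 2.449 → r_corr = 2.831 μm/a
Long-term exponent b (ISO 9224 Table 2, B1) = 0.813
  D(5) = 2.831 × 5^0.813 = 2.831 × 3.701 = 10.47 μm
  Mass loss = 10.47 μm × 7.14 g/cm³ = 74.79 g·m⁻²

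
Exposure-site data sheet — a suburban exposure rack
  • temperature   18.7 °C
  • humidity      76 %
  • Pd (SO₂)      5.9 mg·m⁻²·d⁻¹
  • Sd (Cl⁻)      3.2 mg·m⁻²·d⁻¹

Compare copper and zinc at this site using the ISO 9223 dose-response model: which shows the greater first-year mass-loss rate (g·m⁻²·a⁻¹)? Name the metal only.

copper: f(T) = -0.080·(T−10) [T>10 °C] = -0.6960
  sulphur-dioxide contribution → 0.3714 μm/a
  chloride contribution → 0.5411 μm/a
  total first-year rate 0.9125 μm/a
  mass loss = 0.9125 μm/a × 8.96 g/cm³ = 8.176 g·m⁻²·a⁻¹
zinc: temperature factor f = -0.071·(8.7) = -0.6177
  sulphur-dioxide contribution → 0.501 μm/a
  chloride contribution → 0.3057 μm/a
  total first-year rate 0.8067 μm/a
  mass loss = 0.8067 μm/a × 7.14 g/cm³ = 5.76 g·m⁻²·a⁻¹
Ordering by g·m⁻²·a⁻¹: copper (8.18) > zinc (5.76)

copper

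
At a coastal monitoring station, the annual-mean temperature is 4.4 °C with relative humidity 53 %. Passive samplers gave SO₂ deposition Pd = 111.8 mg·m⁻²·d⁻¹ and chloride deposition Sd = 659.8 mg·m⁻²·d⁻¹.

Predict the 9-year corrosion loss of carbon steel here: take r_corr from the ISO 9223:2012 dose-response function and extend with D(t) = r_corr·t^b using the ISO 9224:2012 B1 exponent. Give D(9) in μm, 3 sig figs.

carbon steel: f(T) = +0.150·(T−10) [T≤10 °C] = -0.8400
  sulphur-dioxide contribution → 25.63 μm/a
  chloride contribution → 39.14 μm/a
  ⇒ r_corr(carbon steel) = 64.77 μm/a
ISO 9224: D(t) = r_corr · t^b with b = 0.523 (carbon steel, B1)
  D(9) = 64.77 × 9^0.523 = 64.77 × 3.156 = 204.4 μm

D(9) = 204 μm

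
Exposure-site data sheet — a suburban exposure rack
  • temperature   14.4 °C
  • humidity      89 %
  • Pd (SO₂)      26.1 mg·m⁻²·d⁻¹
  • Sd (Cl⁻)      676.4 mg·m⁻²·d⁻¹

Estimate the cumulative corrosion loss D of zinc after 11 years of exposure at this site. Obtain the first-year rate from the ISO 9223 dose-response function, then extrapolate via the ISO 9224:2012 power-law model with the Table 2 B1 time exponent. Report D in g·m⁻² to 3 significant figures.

D(11) = 369 g·m⁻²

zinc: f(T) = -0.071·(T−10) [T>10 °C] = -0.3124
  SO₂ term: 0.0129·26.1^0.44·exp(0.046·89-0.3124) = 2.378
  Cl⁻ term: 0.0175·676.4^0.57·exp(0.008·89+0.085·14.4) = 4.978
  r_corr = 2.378 + 4.978 = 7.356 μm/a
Long-term exponent b (ISO 9224 Table 2, B1) = 0.813
  D(11) = 7.356 × 11^0.813 = 7.356 × 7.025 = 51.68 μm
  Mass loss = 51.68 μm × 7.14 g/cm³ = 369 g·m⁻²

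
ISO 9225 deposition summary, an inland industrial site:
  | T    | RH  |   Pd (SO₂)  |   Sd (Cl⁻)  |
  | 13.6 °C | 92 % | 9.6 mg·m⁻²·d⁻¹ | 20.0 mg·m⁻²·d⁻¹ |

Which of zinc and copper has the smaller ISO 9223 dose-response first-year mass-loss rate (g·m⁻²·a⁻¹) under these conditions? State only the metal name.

zinc

zinc: f(T) = -0.071·(T−10) [T>10 °C] = -0.2556
  SO₂ term: 0.0129·9.6^0.44·exp(0.046·92-0.2556) = 1.861
  Sd branch = 0.0175·Sd^0.57·e^(0.008·RH+0.085·T) = 0.6402 μm/a
  r_corr = 1.861 + 0.6402 = 2.501 μm/a
  mass loss = 2.501 μm/a × 7.14 g/cm³ = 17.86 g·m⁻²·a⁻¹
copper: T>10 °C ⇒ hinge -0.080·(13.6−10) = -0.2880
  SO₂ term: 0.0053·9.6^0.26·exp(0.059·92-0.2880) = 1.629
  Cl⁻ term: 0.01025·20.0^0.27·exp(0.036·92+0.049·13.6) = 1.23
  sum: 1.629 + 1.23 → r_corr = 2.859 μm/a
  mass loss = 2.859 μm/a × 8.96 g/cm³ = 25.61 g·m⁻²·a⁻¹
Ordering by g·m⁻²·a⁻¹: copper (25.6) > zinc (17.9)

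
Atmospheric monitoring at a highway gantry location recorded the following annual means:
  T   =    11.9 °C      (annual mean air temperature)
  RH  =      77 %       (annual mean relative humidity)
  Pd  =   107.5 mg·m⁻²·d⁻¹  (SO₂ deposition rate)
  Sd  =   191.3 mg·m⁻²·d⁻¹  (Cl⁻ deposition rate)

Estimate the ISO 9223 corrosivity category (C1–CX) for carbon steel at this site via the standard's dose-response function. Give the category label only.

C5

carbon steel: temperature factor f = -0.054·(1.9) = -0.1026
  SO₂ term: 1.77·107.5^0.52·exp(0.02·77-0.1026) = 84.83
  Cl⁻ term: 0.102·191.3^0.62·exp(0.033·77+0.04·11.9) = 54.14
  r_corr = 84.83 + 54.14 = 139 μm/a
139 μm/a falls in (80, 200] for carbon steel → category C5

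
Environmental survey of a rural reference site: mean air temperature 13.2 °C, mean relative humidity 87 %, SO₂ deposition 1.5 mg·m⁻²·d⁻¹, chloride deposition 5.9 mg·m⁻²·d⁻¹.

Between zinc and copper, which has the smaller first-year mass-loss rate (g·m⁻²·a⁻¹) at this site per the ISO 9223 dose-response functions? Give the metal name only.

zinc: T>10 °C ⇒ hinge -0.071·(13.2−10) = -0.2272
  sulphur-dioxide contribution → 0.6721 μm/a
  chloride contribution → 0.2965 μm/a
  total first-year rate 0.9686 μm/a
  mass loss = 0.9686 μm/a × 7.14 g/cm³ = 6.916 g·m⁻²·a⁻¹
copper: f(T) = -0.080·(T−10) [T>10 °C] = -0.2560
  sulphur-dioxide contribution → 0.7729 μm/a
  chloride contribution → 0.7244 μm/a
  ⇒ r_corr(copper) = 1.497 μm/a
  mass loss = 1.497 μm/a × 8.96 g/cm³ = 13.42 g·m⁻²·a⁻¹
Ordering by g·m⁻²·a⁻¹: copper (13.4) > zinc (6.92)

zinc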